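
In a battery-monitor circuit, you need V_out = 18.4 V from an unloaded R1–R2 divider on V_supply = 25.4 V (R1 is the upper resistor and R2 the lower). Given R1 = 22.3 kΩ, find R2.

R2 ≈ 58.6 kΩ

Required fraction k = V_out/V_supply = 0.7244.
R2 = R1 · 0.7244/(1 − 0.7244) = 58.62 kΩ.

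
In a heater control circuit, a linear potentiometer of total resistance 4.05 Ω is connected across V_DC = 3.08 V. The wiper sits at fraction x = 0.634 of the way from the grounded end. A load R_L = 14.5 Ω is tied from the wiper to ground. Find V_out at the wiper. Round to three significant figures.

Split the track: R_lower = x·R_p = 2.568 Ω, R_upper = (1−x)·R_p = 1.482 Ω.
(x·R_p) ‖ R_L = 2.181 Ω.
Then V_out = V_DC · 2.181/(1.482 + 2.181) = 1.834 V.

V_out ≈ 1.83 V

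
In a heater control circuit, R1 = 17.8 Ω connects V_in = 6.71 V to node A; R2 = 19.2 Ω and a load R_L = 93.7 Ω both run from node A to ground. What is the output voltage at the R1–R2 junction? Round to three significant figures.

R2 ‖ R_L = (19.2 × 93.7)/(19.2 + 93.7) = 15.93 Ω.
Then V_out = V_in · R2'/(R1 + R2') = 6.71 × 15.93/33.73 = 3.170 V.
(Unloaded it would be 3.48 V; the load pulls it down.)

V_out ≈ 3.17 V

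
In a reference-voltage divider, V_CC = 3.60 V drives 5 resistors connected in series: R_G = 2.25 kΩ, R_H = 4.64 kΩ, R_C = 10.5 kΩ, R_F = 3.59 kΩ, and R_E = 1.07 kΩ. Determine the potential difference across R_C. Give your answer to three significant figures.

ΣR = 2.25 + 4.64 + 10.5 + 3.59 + 1.07 = 22.05 kΩ.
V = V_CC · R/ΣR = 3.60 × 0.4762 = 1.714 V.

V ≈ 1.71 V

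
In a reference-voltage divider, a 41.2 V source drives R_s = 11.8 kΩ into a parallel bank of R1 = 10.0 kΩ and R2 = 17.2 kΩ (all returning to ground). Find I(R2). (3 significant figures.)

I ≈ 0.836 mA

Equivalent of the parallel group: R_p = 6.324 kΩ.
V_A = 41.2 × 6.324/18.12 = 14.38 V.
I(R2) = V_A / R2 = 14.38/17.2 = 0.8358 mA.
(Equivalently: I_total = 2.273 mA, then current-divider fraction G_k/ΣG = 0.3676.)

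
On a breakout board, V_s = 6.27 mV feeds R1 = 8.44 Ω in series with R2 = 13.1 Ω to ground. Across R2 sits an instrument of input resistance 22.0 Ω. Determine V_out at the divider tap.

V_out ≈ 3.09 mV

The load sits in parallel with R2, giving an effective lower resistance R2' = R2·R_L/(R2+R_L) = 8.211 Ω.
Now apply the divider: V_out = 6.27 × 0.4931 = 3.092 mV.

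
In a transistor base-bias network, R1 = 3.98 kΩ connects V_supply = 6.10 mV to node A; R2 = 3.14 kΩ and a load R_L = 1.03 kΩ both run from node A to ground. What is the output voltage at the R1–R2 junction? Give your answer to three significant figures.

The load sits in parallel with R2, giving an effective lower resistance R2' = R2·R_L/(R2+R_L) = 0.7756 kΩ.
Then V_out = V_supply · R2'/(R1 + R2') = 6.10 × 0.7756/4.756 = 0.9948 mV.

V_out ≈ 0.995 mV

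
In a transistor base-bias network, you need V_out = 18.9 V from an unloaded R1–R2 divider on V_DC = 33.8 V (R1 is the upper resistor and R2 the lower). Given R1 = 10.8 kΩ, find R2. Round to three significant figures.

R2 ≈ 13.7 kΩ

Required fraction k = V_out/V_DC = 0.5592.
So R2 = R1 · V_out/(V_DC − V_out) = 10.8 × 18.9/(33.8 − 18.9) = 10.8 × 1.268 = 13.70 kΩ.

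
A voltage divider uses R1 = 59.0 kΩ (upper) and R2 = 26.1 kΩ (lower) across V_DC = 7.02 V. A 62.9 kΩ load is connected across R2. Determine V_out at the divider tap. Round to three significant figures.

R2 ‖ R_L = (26.1 × 62.9)/(26.1 + 62.9) = 18.45 kΩ.
Voltage divider with the loaded lower leg: V_out = 7.02 × 18.45/(59.0 + 18.45) = 7.02 × 0.2382 = 1.672 V.
(Unloaded it would be 2.15 V; the load pulls it down.)

V_out ≈ 1.67 V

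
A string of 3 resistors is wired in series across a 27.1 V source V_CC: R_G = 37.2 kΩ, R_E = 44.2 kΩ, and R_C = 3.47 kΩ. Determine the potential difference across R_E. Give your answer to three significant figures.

V ≈ 14.1 V

ΣR = 37.2 + 44.2 + 3.47 = 84.87 kΩ.
Voltage divider: V = V_CC · (44.20 / 84.87) = 27.1 × 0.5208 = 14.11 V.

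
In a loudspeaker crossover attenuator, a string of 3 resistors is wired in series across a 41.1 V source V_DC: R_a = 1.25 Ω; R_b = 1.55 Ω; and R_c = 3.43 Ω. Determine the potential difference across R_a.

Series total: ΣR = 1.25 + 1.55 + 3.43 = 6.230 Ω.
Voltage divider: V = V_DC · (1.250 / 6.230) = 41.1 × 0.2006 = 8.246 V.

V ≈ 8.25 V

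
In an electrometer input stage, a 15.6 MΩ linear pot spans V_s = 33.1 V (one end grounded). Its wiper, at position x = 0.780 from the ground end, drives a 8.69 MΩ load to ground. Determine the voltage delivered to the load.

Lower segment x·R_p = 12.17 MΩ; upper segment (1−x)·R_p = 3.432 MΩ.
(x·R_p) ‖ R_L = 5.070 MΩ.
Then V_out = V_s · 5.070/(3.432 + 5.070) = 19.74 V.
(Unloaded: V_out = x·V_s = 25.8 V.)

V_out ≈ 19.7 V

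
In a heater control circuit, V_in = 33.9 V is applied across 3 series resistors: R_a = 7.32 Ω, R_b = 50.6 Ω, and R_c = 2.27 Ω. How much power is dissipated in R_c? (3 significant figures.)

P ≈ 0.720 W

Series current I = V_in/ΣR = 33.9/60.19 = 0.5632 A.
P(R_c) = I²·R_c = (0.5632)² × 2.27 = 0.7201 W.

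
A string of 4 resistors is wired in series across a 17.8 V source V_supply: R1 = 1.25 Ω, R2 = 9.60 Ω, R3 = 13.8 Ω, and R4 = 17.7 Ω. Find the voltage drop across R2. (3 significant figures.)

V ≈ 4.03 V

ΣR = 1.25 + 9.60 + 13.8 + 17.7 = 42.35 Ω.
Voltage divider: V = V_supply · (9.600 / 42.35) = 17.8 × 0.2267 = 4.035 V.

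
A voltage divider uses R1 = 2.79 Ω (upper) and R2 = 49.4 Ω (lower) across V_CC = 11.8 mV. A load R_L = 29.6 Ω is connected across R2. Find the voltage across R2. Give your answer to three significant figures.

The load sits in parallel with R2, giving an effective lower resistance R2' = R2·R_L/(R2+R_L) = 18.51 Ω.
Then V_out = V_CC · R2'/(R1 + R2') = 11.8 × 18.51/21.30 = 10.25 mV.

V_out ≈ 10.3 mV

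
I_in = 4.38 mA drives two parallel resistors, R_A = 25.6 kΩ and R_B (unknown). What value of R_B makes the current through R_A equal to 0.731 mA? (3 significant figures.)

R_B ≈ 5.13 kΩ

Two-branch current divider: I_A = I_in · R_B/(R_A + R_B).
0.731/4.38 = R_B/(R_A + R_B) → R_B = R_A · (0.1669)/(1 − 0.1669) = 25.6 × 0.2003 = 5.128 kΩ.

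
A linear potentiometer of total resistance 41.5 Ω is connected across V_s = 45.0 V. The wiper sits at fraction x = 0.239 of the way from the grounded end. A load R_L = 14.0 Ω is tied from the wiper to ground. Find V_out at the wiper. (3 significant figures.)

The pot divides into 31.58 Ω above the wiper and 9.918 Ω below.
Lower segment in parallel with the load: 9.918 ‖ 14.0 = 5.806 Ω.
Then V_out = V_s · 5.806/(31.58 + 5.806) = 6.988 V.

V_out ≈ 6.99 V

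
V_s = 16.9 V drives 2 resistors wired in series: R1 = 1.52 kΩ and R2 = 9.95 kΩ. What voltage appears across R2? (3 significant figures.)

ΣR = 1.52 + 9.95 = 11.47 kΩ.
V = V_s · R/ΣR = 16.9 × 0.8675 = 14.66 V.

V ≈ 14.7 V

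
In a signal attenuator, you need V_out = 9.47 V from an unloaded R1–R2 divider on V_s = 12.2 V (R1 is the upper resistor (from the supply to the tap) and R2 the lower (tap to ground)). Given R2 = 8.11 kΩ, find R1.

V_out/V_s = R2/(R1+R2) = 0.7762.
Rearranging, R1 = R2·(1−k)/k = 8.11 × 0.2883 = 2.338 kΩ.

R1 ≈ 2.34 kΩ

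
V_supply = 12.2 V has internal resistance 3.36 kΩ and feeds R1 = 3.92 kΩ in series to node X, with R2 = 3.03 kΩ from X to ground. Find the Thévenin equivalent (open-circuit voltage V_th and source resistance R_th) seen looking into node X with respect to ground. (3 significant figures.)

R1' = 3.36 + 3.92 = 7.280 kΩ (source resistance + R1).
V_th is the unloaded tap voltage: V_supply · R2/(R1'+R2) = 12.2 × 0.2939 = 3.585 V.
With V_supply suppressed (replaced by a short), R_th = R1' ‖ R2 = (7.280 × 3.03)/(7.280 + 3.03) = 2.140 kΩ.

V_th ≈ 3.59 V, R_th ≈ 2.14 kΩ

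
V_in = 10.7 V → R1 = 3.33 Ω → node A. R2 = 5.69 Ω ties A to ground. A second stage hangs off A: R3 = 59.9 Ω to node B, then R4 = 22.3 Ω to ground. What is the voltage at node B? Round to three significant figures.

Looking into the second stage from A: R3 + R4 = 82.20 Ω appears in parallel with R2.
Effective lower resistance at A: R2 ‖ 82.20 = 5.322 Ω.
V_A = 10.7 × 5.322/(3.33 + 5.322) = 6.582 V.
Stage 2 is unloaded, so V_B = V_A · R4/(R3+R4) = 6.582 × 22.3/82.20 = 1.786 V.

V_B ≈ 1.79 V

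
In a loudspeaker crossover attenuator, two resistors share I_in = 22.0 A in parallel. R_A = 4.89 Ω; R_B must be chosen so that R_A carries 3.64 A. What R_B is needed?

R_B ≈ 0.969 Ω

In a two-way split, I_A/I_in = R_B/(R_A + R_B).
With f = 0.1655, R_B = R_A · f/(1−f) = 4.89 × 0.1983 = 0.9695 Ω.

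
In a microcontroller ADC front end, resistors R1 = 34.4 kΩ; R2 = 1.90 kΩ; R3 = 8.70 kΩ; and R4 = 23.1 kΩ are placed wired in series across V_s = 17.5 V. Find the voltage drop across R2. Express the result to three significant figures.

V ≈ 0.488 V

Series total: ΣR = 34.4 + 1.90 + 8.70 + 23.1 = 68.10 kΩ.
V = V_s · R/ΣR = 17.5 × 0.02790 = 0.4883 V.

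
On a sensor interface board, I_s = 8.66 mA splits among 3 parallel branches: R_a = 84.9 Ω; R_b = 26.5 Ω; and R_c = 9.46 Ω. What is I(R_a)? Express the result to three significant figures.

I ≈ 0.657 mA

Conductances: ΣG = 1/84.9 + 1/26.5 + 1/9.46 = 0.1552 (1/Ω).
R_a takes the fraction G_k/ΣG = 0.01178/0.1552 = 0.07588, so I = 8.66 × 0.07588 = 0.6571 mA.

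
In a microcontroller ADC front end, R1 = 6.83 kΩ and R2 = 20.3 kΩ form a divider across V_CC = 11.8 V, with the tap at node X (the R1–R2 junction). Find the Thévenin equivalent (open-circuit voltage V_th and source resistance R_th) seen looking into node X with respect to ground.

Open-circuit (no load on X): V_th = V_CC · R2/(R1 + R2) = 11.8 × 20.3/(6.830 + 20.3) = 8.829 V.
With V_CC suppressed (replaced by a short), R_th = R1 ‖ R2 = (6.830 × 20.3)/(6.830 + 20.3) = 5.111 kΩ.

V_th ≈ 8.83 V, R_th ≈ 5.11 kΩ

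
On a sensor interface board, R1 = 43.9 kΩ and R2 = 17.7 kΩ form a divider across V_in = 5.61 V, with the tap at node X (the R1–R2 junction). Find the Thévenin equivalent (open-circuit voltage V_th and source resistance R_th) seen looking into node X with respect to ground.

Open-circuit (no load on X): V_th = V_in · R2/(R1 + R2) = 5.61 × 17.7/(43.90 + 17.7) = 1.612 V.
With V_in suppressed (replaced by a short), R_th = R1 ‖ R2 = (43.90 × 17.7)/(43.90 + 17.7) = 12.61 kΩ.

V_th ≈ 1.61 V, R_th ≈ 12.6 kΩ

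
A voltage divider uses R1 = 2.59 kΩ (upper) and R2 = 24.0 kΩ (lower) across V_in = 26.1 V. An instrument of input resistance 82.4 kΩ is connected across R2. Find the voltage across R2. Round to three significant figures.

V_out ≈ 22.9 V

R2 ‖ R_L = (24.0 × 82.4)/(24.0 + 82.4) = 18.59 kΩ.
Now apply the divider: V_out = 26.1 × 0.8777 = 22.91 V.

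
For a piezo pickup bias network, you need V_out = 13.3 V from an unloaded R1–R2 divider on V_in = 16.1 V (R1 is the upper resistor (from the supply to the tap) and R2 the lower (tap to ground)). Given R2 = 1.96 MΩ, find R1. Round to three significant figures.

The divider ratio is R2/(R1+R2) = 13.3/16.1 = 0.8261.
R1 = R2·(1/k − 1) = 1.96 × 0.2105 = 0.4126 MΩ.

R1 ≈ 0.413 MΩ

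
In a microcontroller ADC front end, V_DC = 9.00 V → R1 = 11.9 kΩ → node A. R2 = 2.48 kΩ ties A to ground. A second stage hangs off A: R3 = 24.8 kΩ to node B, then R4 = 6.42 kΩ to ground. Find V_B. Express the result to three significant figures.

The second stage (R3 + R4 = 31.22 kΩ) loads node A in parallel with R2.
R2 ‖ (R3+R4) = 2.297 kΩ.
V_A = 9.00 × 2.297/(11.9 + 2.297) = 1.456 V.
Stage 2 is unloaded, so V_B = V_A · R4/(R3+R4) = 1.456 × 6.42/31.22 = 0.2995 V.

V_B ≈ 0.299 V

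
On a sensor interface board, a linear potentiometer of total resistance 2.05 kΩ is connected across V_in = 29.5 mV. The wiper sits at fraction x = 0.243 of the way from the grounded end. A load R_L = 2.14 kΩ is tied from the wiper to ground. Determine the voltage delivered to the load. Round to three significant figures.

Lower segment x·R_p = 0.4981 kΩ; upper segment (1−x)·R_p = 1.552 kΩ.
Lower segment in parallel with the load: 0.4981 ‖ 2.14 = 0.4041 kΩ.
Then V_out = V_in · 0.4041/(1.552 + 0.4041) = 6.095 mV.
(Unloaded: V_out = x·V_in = 7.17 mV.)

V_out ≈ 6.09 mV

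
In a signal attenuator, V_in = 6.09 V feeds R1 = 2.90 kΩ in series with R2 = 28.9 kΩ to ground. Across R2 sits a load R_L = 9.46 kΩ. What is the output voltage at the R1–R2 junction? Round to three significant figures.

The load sits in parallel with R2, giving an effective lower resistance R2' = R2·R_L/(R2+R_L) = 7.127 kΩ.
Then V_out = V_in · R2'/(R1 + R2') = 6.09 × 7.127/10.03 = 4.329 V.

V_out ≈ 4.33 V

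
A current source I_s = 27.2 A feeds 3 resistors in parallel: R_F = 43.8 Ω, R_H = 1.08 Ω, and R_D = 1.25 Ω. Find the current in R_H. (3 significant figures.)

Total conductance ΣG = 1/43.8 + 1/1.08 + 1/1.25 = 1.749 (units of 1/Ω).
Current divider: I(R_H) = I_s · G_k/ΣG = 27.2 × (0.9259/1.749) = 27.2 × 0.5295 = 14.40 A.

I ≈ 14.4 A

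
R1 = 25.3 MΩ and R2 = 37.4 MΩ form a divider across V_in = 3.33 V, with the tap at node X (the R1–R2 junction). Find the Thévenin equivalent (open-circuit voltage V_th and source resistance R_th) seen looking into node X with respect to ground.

V_th ≈ 1.99 V, R_th ≈ 15.1 MΩ

With X open, the divider is unloaded: V_th = 3.33 × 37.4/62.70 = 1.986 V.
With V_in suppressed (replaced by a short), R_th = R1 ‖ R2 = (25.30 × 37.4)/(25.30 + 37.4) = 15.09 MΩ.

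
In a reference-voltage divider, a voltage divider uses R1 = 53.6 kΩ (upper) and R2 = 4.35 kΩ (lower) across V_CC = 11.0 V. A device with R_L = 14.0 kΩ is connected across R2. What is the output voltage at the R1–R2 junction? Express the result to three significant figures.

V_out ≈ 0.641 V

R2 ‖ R_L = (4.35 × 14.0)/(4.35 + 14.0) = 3.319 kΩ.
Then V_out = V_CC · R2'/(R1 + R2') = 11.0 × 3.319/56.92 = 0.6414 V.
(Unloaded it would be 0.826 V; the load pulls it down.)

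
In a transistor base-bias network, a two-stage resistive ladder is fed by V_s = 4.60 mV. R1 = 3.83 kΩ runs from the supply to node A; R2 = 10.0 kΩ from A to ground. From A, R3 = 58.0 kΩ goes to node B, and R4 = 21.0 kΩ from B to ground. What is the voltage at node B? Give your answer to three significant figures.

Looking into the second stage from A: R3 + R4 = 79.00 kΩ appears in parallel with R2.
R2 ‖ (R3+R4) = 8.876 kΩ.
First divider: V_A = V_s · 8.876/(3.83 + 8.876) = 3.213 mV.
Stage 2 is unloaded, so V_B = V_A · R4/(R3+R4) = 3.213 × 21.0/79.00 = 0.8542 mV.

V_B ≈ 0.854 mV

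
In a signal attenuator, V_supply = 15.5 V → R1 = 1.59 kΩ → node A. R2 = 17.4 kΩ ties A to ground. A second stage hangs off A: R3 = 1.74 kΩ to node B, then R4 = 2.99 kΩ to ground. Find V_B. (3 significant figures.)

V_B ≈ 6.86 V

The second stage (R3 + R4 = 4.730 kΩ) loads node A in parallel with R2.
R2 ‖ (R3+R4) = 3.719 kΩ.
V_A = 15.5 × 3.719/(1.59 + 3.719) = 10.86 V.
Then the unloaded second divider: V_B = V_A × R4/(R3+R4) = 10.86 × 0.6321 = 6.864 V.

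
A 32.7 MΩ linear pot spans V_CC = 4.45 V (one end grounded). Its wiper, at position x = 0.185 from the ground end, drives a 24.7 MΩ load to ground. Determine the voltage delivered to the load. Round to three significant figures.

The pot divides into 26.65 MΩ above the wiper and 6.050 MΩ below.
Lower segment in parallel with the load: 6.050 ‖ 24.7 = 4.859 MΩ.
Loaded-divider output: V_out = 4.45 × 0.1542 = 0.6863 V.
(Unloaded: V_out = x·V_CC = 0.823 V.)

V_out ≈ 0.686 V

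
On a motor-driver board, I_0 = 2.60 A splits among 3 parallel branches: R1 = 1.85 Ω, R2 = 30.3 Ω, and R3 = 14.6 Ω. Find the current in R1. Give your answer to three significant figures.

I ≈ 2.19 A

ΣG = 1/1.85 + 1/30.3 + 1/14.6 = 0.6420.
Current divider: I(R1) = I_0 · G_k/ΣG = 2.60 × (0.5405/0.6420) = 2.60 × 0.8419 = 2.189 A.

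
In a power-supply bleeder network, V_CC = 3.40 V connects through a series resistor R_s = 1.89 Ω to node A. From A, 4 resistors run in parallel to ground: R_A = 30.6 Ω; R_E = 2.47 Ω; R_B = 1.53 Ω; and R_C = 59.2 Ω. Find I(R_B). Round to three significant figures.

I ≈ 0.718 A

Parallel bank: R_p = 1/(1/30.6 + 1/2.47 + 1/1.53 + 1/59.2) = 0.9025 Ω.
V_A = 3.40 × 0.9025/2.793 = 1.099 V.
I(R_B) = V_A / R_B = 1.099/1.53 = 0.7182 A.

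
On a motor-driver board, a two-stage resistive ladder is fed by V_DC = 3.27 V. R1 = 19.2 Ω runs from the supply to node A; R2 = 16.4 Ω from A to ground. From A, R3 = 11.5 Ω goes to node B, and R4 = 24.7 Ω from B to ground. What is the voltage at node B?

The second stage (R3 + R4 = 36.20 Ω) loads node A in parallel with R2.
R2 ‖ (R3+R4) = 11.29 Ω.
So V_A = 3.27 × 0.3702 = 1.211 V.
Then the unloaded second divider: V_B = V_A × R4/(R3+R4) = 1.211 × 0.6823 = 0.8260 V.

V_B ≈ 0.826 V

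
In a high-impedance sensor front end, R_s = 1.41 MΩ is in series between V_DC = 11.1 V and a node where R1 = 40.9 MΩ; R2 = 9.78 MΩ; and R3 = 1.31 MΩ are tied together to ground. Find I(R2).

Parallel bank: R_p = 1/(1/40.9 + 1/9.78 + 1/1.31) = 1.124 MΩ.
V_A = 11.1 × 1.124/2.534 = 4.922 V.
Branch current I = V_A/R2 = 4.922/9.78 = 0.5033 µA.

I ≈ 0.503 µA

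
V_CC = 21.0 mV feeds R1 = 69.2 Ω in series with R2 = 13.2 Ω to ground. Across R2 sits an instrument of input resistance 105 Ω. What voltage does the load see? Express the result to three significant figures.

First combine the lower leg with the load: R2 ‖ R_L = 11.73 Ω.
Then V_out = V_CC · R2'/(R1 + R2') = 21.0 × 11.73/80.93 = 3.043 mV.

V_out ≈ 3.04 mV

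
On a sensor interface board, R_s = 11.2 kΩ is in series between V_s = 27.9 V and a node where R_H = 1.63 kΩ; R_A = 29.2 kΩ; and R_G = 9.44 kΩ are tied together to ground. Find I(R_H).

I ≈ 1.81 mA

Combine the parallel branches: R_p = (1/1.63 + 1/29.2 + 1/9.44)⁻¹ = 1.327 kΩ.
Node voltage V_A = V_s · R_p/(R_s + R_p) = 27.9 × 0.1059 = 2.955 V.
I(R_H) = V_A / R_H = 2.955/1.63 = 1.813 mA.
(Check via current divider: I_total = 2.227 mA; share G_k/ΣG = 0.8140 → same result.)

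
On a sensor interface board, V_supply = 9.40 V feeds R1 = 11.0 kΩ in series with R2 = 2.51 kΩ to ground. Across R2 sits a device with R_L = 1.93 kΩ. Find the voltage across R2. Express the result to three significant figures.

The load sits in parallel with R2, giving an effective lower resistance R2' = R2·R_L/(R2+R_L) = 1.091 kΩ.
Then V_out = V_supply · R2'/(R1 + R2') = 9.40 × 1.091/12.09 = 0.8482 V.
(Unloaded it would be 1.75 V; the load pulls it down.)

V_out ≈ 0.848 V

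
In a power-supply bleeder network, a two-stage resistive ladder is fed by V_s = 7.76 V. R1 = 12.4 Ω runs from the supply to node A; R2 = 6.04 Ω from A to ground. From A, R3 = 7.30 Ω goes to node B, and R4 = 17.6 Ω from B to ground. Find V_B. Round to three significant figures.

The second stage (R3 + R4 = 24.90 Ω) loads node A in parallel with R2.
R2 ‖ (R3+R4) = 4.861 Ω.
V_A = 7.76 × 4.861/(12.4 + 4.861) = 2.185 V.
Then the unloaded second divider: V_B = V_A × R4/(R3+R4) = 2.185 × 0.7068 = 1.545 V.

V_B ≈ 1.54 V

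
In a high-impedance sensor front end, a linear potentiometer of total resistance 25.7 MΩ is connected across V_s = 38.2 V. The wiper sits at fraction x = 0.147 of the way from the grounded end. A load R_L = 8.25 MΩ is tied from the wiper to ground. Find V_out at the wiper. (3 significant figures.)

Split the track: R_lower = x·R_p = 3.778 MΩ, R_upper = (1−x)·R_p = 21.92 MΩ.
(x·R_p) ‖ R_L = 2.591 MΩ.
V_out = 38.2 × 2.591/(21.92 + 2.591) = 4.038 V.

V_out ≈ 4.04 V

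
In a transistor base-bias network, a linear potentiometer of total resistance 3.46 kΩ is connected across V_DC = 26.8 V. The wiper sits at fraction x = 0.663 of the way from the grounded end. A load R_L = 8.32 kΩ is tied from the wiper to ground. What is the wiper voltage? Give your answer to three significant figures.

V_out ≈ 16.3 V

The pot divides into 1.166 kΩ above the wiper and 2.294 kΩ below.
(x·R_p) ‖ R_L = 1.798 kΩ.
Then V_out = V_DC · 1.798/(1.166 + 1.798) = 16.26 V.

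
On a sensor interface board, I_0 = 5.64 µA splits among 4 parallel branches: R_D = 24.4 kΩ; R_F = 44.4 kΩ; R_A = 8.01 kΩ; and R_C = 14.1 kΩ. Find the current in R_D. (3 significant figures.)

I ≈ 0.892 µA

Conductances: ΣG = 1/24.4 + 1/44.4 + 1/8.01 + 1/14.1 = 0.2593 (1/kΩ).
By the current-divider rule, I = I_0 · G_k/ΣG = 5.64 × 0.1581 = 0.8915 µA.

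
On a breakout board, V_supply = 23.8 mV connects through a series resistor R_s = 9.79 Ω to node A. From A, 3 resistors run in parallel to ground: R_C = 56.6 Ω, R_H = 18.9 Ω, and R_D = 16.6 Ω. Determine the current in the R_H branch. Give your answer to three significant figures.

I ≈ 0.552 mA

Combine the parallel branches: R_p = (1/56.6 + 1/18.9 + 1/16.6)⁻¹ = 7.644 Ω.
V_A by voltage divider: V_A = 23.8 × 7.644/(9.79 + 7.644) = 10.44 mV.
Branch current I = V_A/R_H = 10.44/18.9 = 0.5521 mA.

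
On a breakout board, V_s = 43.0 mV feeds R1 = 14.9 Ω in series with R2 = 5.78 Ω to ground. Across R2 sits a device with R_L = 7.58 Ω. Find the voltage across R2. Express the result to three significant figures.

First combine the lower leg with the load: R2 ‖ R_L = 3.279 Ω.
Now apply the divider: V_out = 43.0 × 0.1804 = 7.757 mV.
(Unloaded it would be 12.0 mV; the load pulls it down.)

V_out ≈ 7.76 mV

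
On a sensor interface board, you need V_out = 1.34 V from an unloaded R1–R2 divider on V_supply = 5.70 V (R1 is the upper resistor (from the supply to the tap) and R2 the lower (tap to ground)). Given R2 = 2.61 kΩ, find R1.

Required fraction k = V_out/V_supply = 0.2351.
Rearranging, R1 = R2·(1−k)/k = 2.61 × 3.254 = 8.492 kΩ.

R1 ≈ 8.49 kΩ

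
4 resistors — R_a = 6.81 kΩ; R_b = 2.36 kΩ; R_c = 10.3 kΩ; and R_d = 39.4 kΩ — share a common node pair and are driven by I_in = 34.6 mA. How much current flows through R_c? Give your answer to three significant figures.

Conductances: ΣG = 1/6.81 + 1/2.36 + 1/10.3 + 1/39.4 = 0.6930 (1/kΩ).
Current divider: I(R_c) = I_in · G_k/ΣG = 34.6 × (0.09709/0.6930) = 34.6 × 0.1401 = 4.847 mA.

I ≈ 4.85 mA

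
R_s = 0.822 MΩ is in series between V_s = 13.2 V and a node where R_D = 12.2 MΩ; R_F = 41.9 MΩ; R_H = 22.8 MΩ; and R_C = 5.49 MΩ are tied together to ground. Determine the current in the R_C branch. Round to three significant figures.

I ≈ 1.89 µA

Parallel bank: R_p = 1/(1/12.2 + 1/41.9 + 1/22.8 + 1/5.49) = 3.013 MΩ.
V_A by voltage divider: V_A = 13.2 × 3.013/(0.822 + 3.013) = 10.37 V.
Branch current I = V_A/R_C = 10.37/5.49 = 1.889 µA.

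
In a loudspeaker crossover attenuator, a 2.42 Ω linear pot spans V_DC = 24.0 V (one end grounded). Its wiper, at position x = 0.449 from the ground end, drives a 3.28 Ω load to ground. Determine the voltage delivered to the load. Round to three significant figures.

V_out ≈ 9.11 V

Split the track: R_lower = x·R_p = 1.087 Ω, R_upper = (1−x)·R_p = 1.333 Ω.
R_L loads the lower segment: effective lower R = 0.8162 Ω.
Then V_out = V_DC · 0.8162/(1.333 + 0.8162) = 9.113 V.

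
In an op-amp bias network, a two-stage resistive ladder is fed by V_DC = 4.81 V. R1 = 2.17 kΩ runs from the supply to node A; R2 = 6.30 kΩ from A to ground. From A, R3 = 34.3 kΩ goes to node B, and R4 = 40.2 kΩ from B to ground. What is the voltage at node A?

Node A sees R2 in parallel with the series input of stage 2, R3 + R4 = 74.50 kΩ.
R2 ‖ (R3+R4) = 5.809 kΩ.
First divider: V_A = V_DC · 5.809/(2.17 + 5.809) = 3.502 V.

V_A ≈ 3.50 V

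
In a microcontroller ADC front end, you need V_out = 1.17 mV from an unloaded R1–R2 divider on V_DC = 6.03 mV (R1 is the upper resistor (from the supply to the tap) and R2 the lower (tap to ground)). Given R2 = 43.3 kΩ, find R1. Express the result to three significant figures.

R1 ≈ 180 kΩ

Required fraction k = V_out/V_DC = 0.1940.
So R1 = R2 · (V_DC/V_out − 1) = 43.3 × (6.03/1.17 − 1) = 43.3 × 4.154 = 179.9 kΩ.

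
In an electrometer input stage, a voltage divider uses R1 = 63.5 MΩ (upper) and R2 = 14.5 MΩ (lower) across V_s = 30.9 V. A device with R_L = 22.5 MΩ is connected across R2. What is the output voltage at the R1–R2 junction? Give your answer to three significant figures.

V_out ≈ 3.77 V

R2 ‖ R_L = (14.5 × 22.5)/(14.5 + 22.5) = 8.818 MΩ.
Then V_out = V_s · R2'/(R1 + R2') = 30.9 × 8.818/72.32 = 3.768 V.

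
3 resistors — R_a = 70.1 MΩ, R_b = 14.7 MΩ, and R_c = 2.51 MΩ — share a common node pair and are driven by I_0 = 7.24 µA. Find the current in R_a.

Total conductance ΣG = 1/70.1 + 1/14.7 + 1/2.51 = 0.4807 (units of 1/MΩ).
Current divider: I(R_a) = I_0 · G_k/ΣG = 7.24 × (0.01427/0.4807) = 7.24 × 0.02968 = 0.2149 µA.

I ≈ 0.215 µA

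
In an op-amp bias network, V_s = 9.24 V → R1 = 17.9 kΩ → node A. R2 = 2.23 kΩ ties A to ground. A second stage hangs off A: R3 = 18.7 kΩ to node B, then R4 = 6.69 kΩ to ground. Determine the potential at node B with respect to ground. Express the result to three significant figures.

Looking into the second stage from A: R3 + R4 = 25.39 kΩ appears in parallel with R2.
R2 ‖ (R3+R4) = 2.050 kΩ.
V_A = 9.24 × 2.050/(17.9 + 2.050) = 0.9495 V.
V_B = V_A × 0.2635 = 0.2502 V.

V_B ≈ 0.250 V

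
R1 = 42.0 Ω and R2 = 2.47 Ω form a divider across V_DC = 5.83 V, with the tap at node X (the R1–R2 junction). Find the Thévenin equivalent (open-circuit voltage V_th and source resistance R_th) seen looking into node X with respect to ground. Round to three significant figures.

V_th is the unloaded tap voltage: V_DC · R2/(R1+R2) = 5.83 × 0.05554 = 0.3238 V.
With V_DC suppressed (replaced by a short), R_th = R1 ‖ R2 = (42.00 × 2.47)/(42.00 + 2.47) = 2.333 Ω.

V_th ≈ 0.324 V, R_th ≈ 2.33 Ω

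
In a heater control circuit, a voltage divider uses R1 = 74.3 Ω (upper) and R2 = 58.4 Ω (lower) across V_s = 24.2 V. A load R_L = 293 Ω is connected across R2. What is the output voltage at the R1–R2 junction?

First combine the lower leg with the load: R2 ‖ R_L = 48.69 Ω.
Voltage divider with the loaded lower leg: V_out = 24.2 × 48.69/(74.3 + 48.69) = 24.2 × 0.3959 = 9.581 V.

V_out ≈ 9.58 V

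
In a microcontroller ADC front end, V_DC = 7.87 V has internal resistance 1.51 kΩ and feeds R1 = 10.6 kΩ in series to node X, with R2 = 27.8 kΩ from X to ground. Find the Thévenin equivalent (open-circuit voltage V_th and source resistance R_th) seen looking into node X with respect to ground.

V_th ≈ 5.48 V, R_th ≈ 8.44 kΩ

R1' = 1.51 + 10.6 = 12.11 kΩ (source resistance + R1).
With X open, the divider is unloaded: V_th = 7.87 × 27.8/39.91 = 5.482 V.
Zeroing V_DC shorts the top of R1' to ground, so R_th = R1' ‖ R2 = 8.435 kΩ.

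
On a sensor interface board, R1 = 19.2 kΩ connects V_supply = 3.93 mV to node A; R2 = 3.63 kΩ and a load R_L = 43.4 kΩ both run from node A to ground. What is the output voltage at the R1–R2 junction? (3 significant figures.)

V_out ≈ 0.584 mV

R2 ‖ R_L = (3.63 × 43.4)/(3.63 + 43.4) = 3.350 kΩ.
Now apply the divider: V_out = 3.93 × 0.1486 = 0.5838 mV.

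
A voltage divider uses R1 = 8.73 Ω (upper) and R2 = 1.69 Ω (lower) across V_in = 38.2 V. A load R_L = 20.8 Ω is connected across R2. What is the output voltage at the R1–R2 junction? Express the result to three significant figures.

V_out ≈ 5.80 V

R2 ‖ R_L = (1.69 × 20.8)/(1.69 + 20.8) = 1.563 Ω.
Then V_out = V_in · R2'/(R1 + R2') = 38.2 × 1.563/10.29 = 5.801 V.
(Unloaded it would be 6.20 V; the load pulls it down.)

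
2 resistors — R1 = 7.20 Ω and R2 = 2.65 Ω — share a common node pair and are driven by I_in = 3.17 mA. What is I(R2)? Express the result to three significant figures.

Two-branch current divider: I_k = I_in · R_other/(R_1 + R_2).
So I = 3.17 × 7.20/9.850 = 2.317 mA.

I ≈ 2.32 mA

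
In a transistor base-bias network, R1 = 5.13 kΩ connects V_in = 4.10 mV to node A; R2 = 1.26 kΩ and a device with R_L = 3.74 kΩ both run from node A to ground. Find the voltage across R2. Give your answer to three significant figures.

R2 ‖ R_L = (1.26 × 3.74)/(1.26 + 3.74) = 0.9425 kΩ.
Voltage divider with the loaded lower leg: V_out = 4.10 × 0.9425/(5.13 + 0.9425) = 4.10 × 0.1552 = 0.6363 mV.

V_out ≈ 0.636 mV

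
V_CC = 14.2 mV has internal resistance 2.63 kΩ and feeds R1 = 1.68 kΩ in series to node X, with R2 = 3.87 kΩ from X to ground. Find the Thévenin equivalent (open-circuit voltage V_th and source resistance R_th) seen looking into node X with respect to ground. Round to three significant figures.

R1' = 2.63 + 1.68 = 4.310 kΩ (source resistance + R1).
With X open, the divider is unloaded: V_th = 14.2 × 3.87/8.180 = 6.718 mV.
With V_CC suppressed (replaced by a short), R_th = R1' ‖ R2 = (4.310 × 3.87)/(4.310 + 3.87) = 2.039 kΩ.

V_th ≈ 6.72 mV, R_th ≈ 2.04 kΩ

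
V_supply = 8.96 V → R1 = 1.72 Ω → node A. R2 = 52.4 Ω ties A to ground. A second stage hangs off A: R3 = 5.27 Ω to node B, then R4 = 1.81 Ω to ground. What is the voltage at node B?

V_B ≈ 1.80 V

The second stage (R3 + R4 = 7.080 Ω) loads node A in parallel with R2.
R2 ‖ (R3+R4) = 6.237 Ω.
First divider: V_A = V_supply · 6.237/(1.72 + 6.237) = 7.023 V.
Stage 2 is unloaded, so V_B = V_A · R4/(R3+R4) = 7.023 × 1.81/7.080 = 1.795 V.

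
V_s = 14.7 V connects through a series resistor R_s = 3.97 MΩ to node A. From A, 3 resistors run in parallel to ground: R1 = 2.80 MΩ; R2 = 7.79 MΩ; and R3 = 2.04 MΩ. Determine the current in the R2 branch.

I ≈ 0.387 µA

Parallel bank: R_p = 1/(1/2.80 + 1/7.79 + 1/2.04) = 1.025 MΩ.
V_A = 14.7 × 1.025/4.995 = 3.016 V.
Branch current I = V_A/R2 = 3.016/7.79 = 0.3872 µA.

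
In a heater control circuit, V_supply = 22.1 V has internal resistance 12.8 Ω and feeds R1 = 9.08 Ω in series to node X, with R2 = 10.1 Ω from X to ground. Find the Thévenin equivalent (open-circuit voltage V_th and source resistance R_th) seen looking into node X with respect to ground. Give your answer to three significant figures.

V_th ≈ 6.98 V, R_th ≈ 6.91 Ω

R1' = 12.8 + 9.08 = 21.88 Ω (source resistance + R1).
Open-circuit (no load on X): V_th = V_supply · R2/(R1' + R2) = 22.1 × 10.1/(21.88 + 10.1) = 6.980 V.
Looking into X with the source shorted: R_th = R1'·R2/(R1'+R2) = 21.88 × 10.1/31.98 = 6.910 Ω.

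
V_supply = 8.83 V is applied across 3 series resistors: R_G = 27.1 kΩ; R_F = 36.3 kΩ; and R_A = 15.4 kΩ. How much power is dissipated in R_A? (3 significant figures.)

P ≈ 0.193 mW

ΣR = 78.80 kΩ → I = 8.83/78.80 = 0.1121 mA.
P(R_A) = I²·R_A = (0.1121)² × 15.4 = 0.1934 mW.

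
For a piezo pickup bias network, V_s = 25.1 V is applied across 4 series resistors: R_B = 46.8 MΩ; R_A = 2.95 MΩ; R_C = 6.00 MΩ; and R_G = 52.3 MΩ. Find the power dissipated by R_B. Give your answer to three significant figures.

P ≈ 2.53 µW

Series current I = V_s/ΣR = 25.1/108.0 = 0.2323 µA.
P(R_B) = I²·R_B = (0.2323)² × 46.8 = 2.525 µW.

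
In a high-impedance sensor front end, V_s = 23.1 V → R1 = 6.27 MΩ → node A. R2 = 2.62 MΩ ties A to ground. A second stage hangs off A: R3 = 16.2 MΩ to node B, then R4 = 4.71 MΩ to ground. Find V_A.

Looking into the second stage from A: R3 + R4 = 20.91 MΩ appears in parallel with R2.
Effective lower resistance at A: R2 ‖ 20.91 = 2.328 MΩ.
First divider: V_A = V_s · 2.328/(6.27 + 2.328) = 6.255 V.

V_A ≈ 6.26 V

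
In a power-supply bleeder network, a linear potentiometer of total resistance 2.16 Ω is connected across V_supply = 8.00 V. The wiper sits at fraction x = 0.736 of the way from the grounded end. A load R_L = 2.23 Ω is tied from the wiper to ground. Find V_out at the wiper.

V_out ≈ 4.96 V

Split the track: R_lower = x·R_p = 1.590 Ω, R_upper = (1−x)·R_p = 0.5702 Ω.
(x·R_p) ‖ R_L = 0.9281 Ω.
Loaded-divider output: V_out = 8.00 × 0.6194 = 4.955 V.
(Unloaded: V_out = x·V_supply = 5.89 V.)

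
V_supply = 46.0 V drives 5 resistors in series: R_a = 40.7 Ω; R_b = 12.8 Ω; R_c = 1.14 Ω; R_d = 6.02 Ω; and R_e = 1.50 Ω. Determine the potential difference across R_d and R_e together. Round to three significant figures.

Series total: ΣR = 40.7 + 12.8 + 1.14 + 6.02 + 1.50 = 62.16 Ω.
R_{R_d..R_e} = 6.02 + 1.50 = 7.520 Ω.
By the voltage-divider rule, V = 46.0 × 7.520/62.16 = 5.565 V.

V ≈ 5.56 V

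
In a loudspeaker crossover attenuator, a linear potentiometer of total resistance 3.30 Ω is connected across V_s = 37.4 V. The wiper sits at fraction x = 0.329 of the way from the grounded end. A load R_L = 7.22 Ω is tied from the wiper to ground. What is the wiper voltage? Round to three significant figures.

V_out ≈ 11.2 V

Lower segment x·R_p = 1.086 Ω; upper segment (1−x)·R_p = 2.214 Ω.
R_L loads the lower segment: effective lower R = 0.9438 Ω.
Then V_out = V_s · 0.9438/(2.214 + 0.9438) = 11.18 V.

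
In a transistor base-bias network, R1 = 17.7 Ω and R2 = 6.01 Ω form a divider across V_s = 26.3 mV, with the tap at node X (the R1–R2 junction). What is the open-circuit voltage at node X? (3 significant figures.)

V_th ≈ 6.67 mV

V_th is the unloaded tap voltage: V_s · R2/(R1+R2) = 26.3 × 0.2535 = 6.667 mV.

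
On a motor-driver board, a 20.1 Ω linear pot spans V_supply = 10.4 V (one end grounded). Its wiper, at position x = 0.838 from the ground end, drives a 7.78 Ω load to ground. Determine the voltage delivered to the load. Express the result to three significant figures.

The pot divides into 3.256 Ω above the wiper and 16.84 Ω below.
R_L loads the lower segment: effective lower R = 5.322 Ω.
Loaded-divider output: V_out = 10.4 × 0.6204 = 6.452 V.
(Unloaded: V_out = x·V_supply = 8.72 V.)

V_out ≈ 6.45 V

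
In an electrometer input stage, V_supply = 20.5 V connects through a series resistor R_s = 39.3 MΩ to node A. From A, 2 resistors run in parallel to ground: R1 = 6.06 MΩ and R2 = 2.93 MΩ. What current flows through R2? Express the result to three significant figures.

Equivalent of the parallel group: R_p = 1.975 MΩ.
V_A by voltage divider: V_A = 20.5 × 1.975/(39.3 + 1.975) = 0.9809 V.
Branch current I = V_A/R2 = 0.9809/2.93 = 0.3348 µA.
(Check via current divider: I_total = 0.4967 µA; share G_k/ΣG = 0.6741 → same result.)

I ≈ 0.335 µA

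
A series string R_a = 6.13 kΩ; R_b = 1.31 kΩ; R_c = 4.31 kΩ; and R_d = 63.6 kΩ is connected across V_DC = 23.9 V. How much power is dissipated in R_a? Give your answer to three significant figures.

ΣR = 75.35 kΩ → I = 23.9/75.35 = 0.3172 mA.
P = I²R = 0.1006 × 6.13 = 0.6167 mW.

P ≈ 0.617 mW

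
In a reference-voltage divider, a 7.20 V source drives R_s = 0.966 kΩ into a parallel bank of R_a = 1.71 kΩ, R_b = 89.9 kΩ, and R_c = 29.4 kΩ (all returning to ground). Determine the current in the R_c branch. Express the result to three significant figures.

Parallel bank: R_p = 1/(1/1.71 + 1/89.9 + 1/29.4) = 1.587 kΩ.
V_A by voltage divider: V_A = 7.20 × 1.587/(0.966 + 1.587) = 4.476 V.
I(R_c) = V_A / R_c = 4.476/29.4 = 0.1523 mA.

I ≈ 0.152 mA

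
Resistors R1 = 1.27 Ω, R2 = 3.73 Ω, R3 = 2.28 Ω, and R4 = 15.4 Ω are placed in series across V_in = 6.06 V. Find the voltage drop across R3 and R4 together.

ΣR = 1.27 + 3.73 + 2.28 + 15.4 = 22.68 Ω.
R_{R3..R4} = 2.28 + 15.4 = 17.68 Ω.
By the voltage-divider rule, V = 6.06 × 17.68/22.68 = 4.724 V.

V ≈ 4.72 V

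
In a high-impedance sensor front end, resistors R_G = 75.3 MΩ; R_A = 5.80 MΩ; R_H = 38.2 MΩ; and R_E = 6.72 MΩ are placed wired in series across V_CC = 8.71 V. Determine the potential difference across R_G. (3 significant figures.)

Total series resistance ΣR = 75.3 + 5.80 + 38.2 + 6.72 = 126.0 MΩ.
By the voltage-divider rule, V = 8.71 × 75.30/126.0 = 5.204 V.

V ≈ 5.20 V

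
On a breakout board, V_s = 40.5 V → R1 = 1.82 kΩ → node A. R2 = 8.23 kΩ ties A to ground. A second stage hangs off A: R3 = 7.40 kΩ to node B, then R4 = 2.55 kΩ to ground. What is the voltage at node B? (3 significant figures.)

Node A sees R2 in parallel with the series input of stage 2, R3 + R4 = 9.950 kΩ.
Effective lower resistance at A: R2 ‖ 9.950 = 4.504 kΩ.
V_A = 40.5 × 4.504/(1.82 + 4.504) = 28.84 V.
Stage 2 is unloaded, so V_B = V_A · R4/(R3+R4) = 28.84 × 2.55/9.950 = 7.392 V.

V_B ≈ 7.39 V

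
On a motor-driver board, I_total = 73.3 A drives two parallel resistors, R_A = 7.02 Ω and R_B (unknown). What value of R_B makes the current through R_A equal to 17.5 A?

R_B ≈ 2.20 Ω

In a two-way split, I_A/I_total = R_B/(R_A + R_B).
17.5/73.3 = R_B/(R_A + R_B) → R_B = R_A · (0.2387)/(1 − 0.2387) = 7.02 × 0.3136 = 2.202 Ω.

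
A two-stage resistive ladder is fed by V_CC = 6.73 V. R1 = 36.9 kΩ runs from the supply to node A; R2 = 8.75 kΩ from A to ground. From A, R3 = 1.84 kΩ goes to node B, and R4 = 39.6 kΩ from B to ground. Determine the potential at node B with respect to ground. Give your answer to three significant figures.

The second stage (R3 + R4 = 41.44 kΩ) loads node A in parallel with R2.
Effective lower resistance at A: R2 ‖ 41.44 = 7.225 kΩ.
First divider: V_A = V_CC · 7.225/(36.9 + 7.225) = 1.102 V.
Stage 2 is unloaded, so V_B = V_A · R4/(R3+R4) = 1.102 × 39.6/41.44 = 1.053 V.

V_B ≈ 1.05 V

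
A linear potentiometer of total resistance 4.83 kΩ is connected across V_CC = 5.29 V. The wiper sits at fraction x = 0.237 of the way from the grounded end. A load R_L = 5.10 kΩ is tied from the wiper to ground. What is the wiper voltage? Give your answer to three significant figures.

V_out ≈ 1.07 V

The pot divides into 3.685 kΩ above the wiper and 1.145 kΩ below.
Lower segment in parallel with the load: 1.145 ‖ 5.10 = 0.9349 kΩ.
Loaded-divider output: V_out = 5.29 × 0.2023 = 1.070 V.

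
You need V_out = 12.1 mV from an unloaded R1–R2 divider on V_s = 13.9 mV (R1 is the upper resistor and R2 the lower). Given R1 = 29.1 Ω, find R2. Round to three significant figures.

Required fraction k = V_out/V_s = 0.8705.
Rearranging, R2 = R1·k/(1−k) = 29.1 × 6.722 = 195.6 Ω.

R2 ≈ 196 Ω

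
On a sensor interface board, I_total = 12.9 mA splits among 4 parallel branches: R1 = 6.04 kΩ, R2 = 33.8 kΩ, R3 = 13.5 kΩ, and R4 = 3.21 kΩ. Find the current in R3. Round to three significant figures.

I ≈ 1.65 mA

Conductances: ΣG = 1/6.04 + 1/33.8 + 1/13.5 + 1/3.21 = 0.5807 (1/kΩ).
R3 takes the fraction G_k/ΣG = 0.07407/0.5807 = 0.1275, so I = 12.9 × 0.1275 = 1.645 mA.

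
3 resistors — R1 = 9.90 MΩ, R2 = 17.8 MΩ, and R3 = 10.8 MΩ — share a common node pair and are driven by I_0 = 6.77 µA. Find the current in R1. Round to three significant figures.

Total conductance ΣG = 1/9.90 + 1/17.8 + 1/10.8 = 0.2498 (units of 1/MΩ).
Current divider: I(R1) = I_0 · G_k/ΣG = 6.77 × (0.1010/0.2498) = 6.77 × 0.4044 = 2.738 µA.

I ≈ 2.74 µA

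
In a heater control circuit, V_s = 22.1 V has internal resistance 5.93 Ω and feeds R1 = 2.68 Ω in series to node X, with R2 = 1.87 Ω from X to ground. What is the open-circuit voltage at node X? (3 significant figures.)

R1' = 5.93 + 2.68 = 8.610 Ω (source resistance + R1).
With X open, the divider is unloaded: V_th = 22.1 × 1.87/10.48 = 3.943 V.

V_th ≈ 3.94 V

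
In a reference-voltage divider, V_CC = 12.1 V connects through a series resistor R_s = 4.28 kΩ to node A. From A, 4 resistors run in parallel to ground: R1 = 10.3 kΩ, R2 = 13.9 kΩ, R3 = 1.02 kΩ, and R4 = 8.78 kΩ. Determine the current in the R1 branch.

Combine the parallel branches: R_p = (1/10.3 + 1/13.9 + 1/1.02 + 1/8.78)⁻¹ = 0.7916 kΩ.
Node voltage V_A = V_CC · R_p/(R_s + R_p) = 12.1 × 0.1561 = 1.889 V.
I(R1) = V_A / R1 = 1.889/10.3 = 0.1834 mA.

I ≈ 0.183 mA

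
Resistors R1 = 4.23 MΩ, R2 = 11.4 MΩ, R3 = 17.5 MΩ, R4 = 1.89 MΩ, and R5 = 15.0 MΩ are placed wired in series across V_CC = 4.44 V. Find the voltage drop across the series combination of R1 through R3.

Total series resistance ΣR = 4.23 + 11.4 + 17.5 + 1.89 + 15.0 = 50.02 MΩ.
R_{R1..R3} = 4.23 + 11.4 + 17.5 = 33.13 MΩ.
Voltage divider: V = V_CC · (33.13 / 50.02) = 4.44 × 0.6623 = 2.941 V.

V ≈ 2.94 V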